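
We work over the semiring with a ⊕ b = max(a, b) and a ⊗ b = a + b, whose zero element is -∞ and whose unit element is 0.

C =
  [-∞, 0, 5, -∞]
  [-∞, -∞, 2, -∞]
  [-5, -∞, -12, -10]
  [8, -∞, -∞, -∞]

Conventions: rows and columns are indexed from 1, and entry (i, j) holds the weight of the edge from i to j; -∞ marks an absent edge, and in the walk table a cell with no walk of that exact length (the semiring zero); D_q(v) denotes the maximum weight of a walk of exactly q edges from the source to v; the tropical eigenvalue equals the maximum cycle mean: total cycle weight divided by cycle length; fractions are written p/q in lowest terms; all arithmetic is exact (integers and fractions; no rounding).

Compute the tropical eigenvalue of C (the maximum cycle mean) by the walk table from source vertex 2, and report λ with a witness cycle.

q=0: [-∞, 0, -∞, -∞]
q=1: [-∞, -∞, 2, -∞]
q=2: [-3, -∞, -10, -8]
q=3: [0, -3, 2, -20]
q=4: [-3, 0, 5, -8]
Optimal cycle mean attained by: cycle 1->3->4->1, total 5 + (-10) + 8, length 3.
Answer: λ = 1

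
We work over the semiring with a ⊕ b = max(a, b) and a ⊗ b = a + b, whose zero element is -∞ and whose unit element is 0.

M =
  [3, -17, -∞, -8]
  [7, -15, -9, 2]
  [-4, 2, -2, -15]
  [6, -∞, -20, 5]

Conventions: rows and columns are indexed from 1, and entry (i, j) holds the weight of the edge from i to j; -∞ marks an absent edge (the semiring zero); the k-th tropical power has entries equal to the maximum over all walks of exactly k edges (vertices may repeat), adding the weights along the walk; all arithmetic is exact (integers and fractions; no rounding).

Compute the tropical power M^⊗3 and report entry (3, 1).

M^⊗2:
  [6, -14, -26, -3]
  [10, -7, -11, 7]
  [9, 0, -4, 4]
  [11, -11, -15, 10]
M^⊗3:
  [9, -11, -23, 2]
  [13, -7, -13, 12]
  [12, -2, -6, 9]
  [16, -6, -10, 15]
Key observation: the optimum is the walk 3->2->1->1, with weight 2 + 7 + 3 = 12.
Optimal value attained by: walk 3->2->1->1.
Answer: (M^⊗3)[3][1] = 12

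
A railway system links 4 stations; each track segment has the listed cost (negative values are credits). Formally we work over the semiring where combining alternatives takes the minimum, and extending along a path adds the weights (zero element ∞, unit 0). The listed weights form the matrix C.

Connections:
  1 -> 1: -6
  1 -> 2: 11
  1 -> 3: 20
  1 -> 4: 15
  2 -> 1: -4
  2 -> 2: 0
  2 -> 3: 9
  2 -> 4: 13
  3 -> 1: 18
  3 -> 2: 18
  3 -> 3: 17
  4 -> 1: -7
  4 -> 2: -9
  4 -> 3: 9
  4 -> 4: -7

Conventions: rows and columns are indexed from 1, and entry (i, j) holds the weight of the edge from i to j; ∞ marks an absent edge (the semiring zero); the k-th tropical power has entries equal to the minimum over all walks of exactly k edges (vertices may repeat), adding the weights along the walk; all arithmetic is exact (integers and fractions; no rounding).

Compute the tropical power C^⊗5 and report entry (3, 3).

C^⊗2:
  [-12, 5, 14, 8]
  [-10, 0, 9, 6]
  [12, 18, 27, 31]
  [-14, -16, 0, -14]
C^⊗3:
  [-18, -1, 8, 1]
  [-16, -3, 9, -1]
  [6, 18, 27, 24]
  [-21, -23, -7, -21]
C^⊗4:
  [-24, -8, 2, -6]
  [-22, -10, 4, -8]
  [0, 15, 26, 17]
  [-28, -30, -14, -28]
C^⊗5:
  [-30, -15, -4, -13]
  [-28, -17, -2, -15]
  [-6, 8, 20, 10]
  [-35, -37, -21, -35]
Key observation: the optimum is the walk 3->1->1->1->1->3, with weight 18 + (-6) + (-6) + (-6) + 20 = 20.
Optimal value attained by: walk 3->1->1->1->1->3.
Answer: (C^⊗5)[3][3] = 20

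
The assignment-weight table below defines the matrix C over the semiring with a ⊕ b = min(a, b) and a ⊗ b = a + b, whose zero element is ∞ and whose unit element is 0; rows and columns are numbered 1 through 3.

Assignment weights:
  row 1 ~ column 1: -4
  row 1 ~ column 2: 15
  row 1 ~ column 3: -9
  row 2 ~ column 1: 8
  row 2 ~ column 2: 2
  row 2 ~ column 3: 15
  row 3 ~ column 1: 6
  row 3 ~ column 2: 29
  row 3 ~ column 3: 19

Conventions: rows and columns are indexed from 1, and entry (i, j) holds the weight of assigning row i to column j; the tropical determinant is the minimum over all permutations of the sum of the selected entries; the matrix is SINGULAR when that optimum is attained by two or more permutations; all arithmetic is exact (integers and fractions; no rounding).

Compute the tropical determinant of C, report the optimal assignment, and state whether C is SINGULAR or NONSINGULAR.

σ = (1, 2, 3): (-4) + 2 + 19 = 17
σ = (1, 3, 2): (-4) + 15 + 29 = 40
σ = (2, 1, 3): 15 + 8 + 19 = 42
σ = (2, 3, 1): 15 + 15 + 6 = 36
σ = (3, 1, 2): (-9) + 8 + 29 = 28
σ = (3, 2, 1): (-9) + 2 + 6 = -1
Optimal value attained by: σ = (3, 2, 1).
Answer: det⊕(C) = -1; verdict: NONSINGULAR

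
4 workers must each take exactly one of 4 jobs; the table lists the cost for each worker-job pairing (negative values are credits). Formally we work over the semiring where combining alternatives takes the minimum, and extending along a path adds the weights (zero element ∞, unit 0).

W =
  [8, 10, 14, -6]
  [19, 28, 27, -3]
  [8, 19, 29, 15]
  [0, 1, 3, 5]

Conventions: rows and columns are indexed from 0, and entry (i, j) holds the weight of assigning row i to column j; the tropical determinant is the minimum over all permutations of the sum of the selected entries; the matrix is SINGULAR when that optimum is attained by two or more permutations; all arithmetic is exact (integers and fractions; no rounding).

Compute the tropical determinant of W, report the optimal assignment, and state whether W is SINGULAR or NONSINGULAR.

σ = (0, 1, 2, 3): 8 + 28 + 29 + 5 = 70
σ = (0, 1, 3, 2): 8 + 28 + 15 + 3 = 54
σ = (0, 2, 1, 3): 8 + 27 + 19 + 5 = 59
σ = (0, 2, 3, 1): 8 + 27 + 15 + 1 = 51
σ = (0, 3, 1, 2): 8 + (-3) + 19 + 3 = 27
σ = (0, 3, 2, 1): 8 + (-3) + 29 + 1 = 35
σ = (1, 0, 2, 3): 10 + 19 + 29 + 5 = 63
σ = (1, 0, 3, 2): 10 + 19 + 15 + 3 = 47
σ = (1, 2, 0, 3): 10 + 27 + 8 + 5 = 50
σ = (1, 2, 3, 0): 10 + 27 + 15 + 0 = 52
σ = (1, 3, 0, 2): 10 + (-3) + 8 + 3 = 18
σ = (1, 3, 2, 0): 10 + (-3) + 29 + 0 = 36
σ = (2, 0, 1, 3): 14 + 19 + 19 + 5 = 57
σ = (2, 0, 3, 1): 14 + 19 + 15 + 1 = 49
σ = (2, 1, 0, 3): 14 + 28 + 8 + 5 = 55
σ = (2, 1, 3, 0): 14 + 28 + 15 + 0 = 57
σ = (2, 3, 0, 1): 14 + (-3) + 8 + 1 = 20
σ = (2, 3, 1, 0): 14 + (-3) + 19 + 0 = 30
σ = (3, 0, 1, 2): (-6) + 19 + 19 + 3 = 35
σ = (3, 0, 2, 1): (-6) + 19 + 29 + 1 = 43
σ = (3, 1, 0, 2): (-6) + 28 + 8 + 3 = 33
σ = (3, 1, 2, 0): (-6) + 28 + 29 + 0 = 51
σ = (3, 2, 0, 1): (-6) + 27 + 8 + 1 = 30
σ = (3, 2, 1, 0): (-6) + 27 + 19 + 0 = 40
Optimal value attained by: σ = (1, 3, 0, 2).
Answer: det⊕(W) = 18; verdict: NONSINGULAR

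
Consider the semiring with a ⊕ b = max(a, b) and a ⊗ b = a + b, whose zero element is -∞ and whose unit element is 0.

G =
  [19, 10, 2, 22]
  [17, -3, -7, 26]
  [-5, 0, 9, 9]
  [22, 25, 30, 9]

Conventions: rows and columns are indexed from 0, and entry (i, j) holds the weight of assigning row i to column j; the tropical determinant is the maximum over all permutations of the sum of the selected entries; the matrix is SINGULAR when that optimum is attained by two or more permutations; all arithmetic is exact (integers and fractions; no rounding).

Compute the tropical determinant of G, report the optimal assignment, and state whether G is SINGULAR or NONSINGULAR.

σ = (0, 1, 2, 3): 19 + (-3) + 9 + 9 = 34
σ = (0, 1, 3, 2): 19 + (-3) + 9 + 30 = 55
σ = (0, 2, 1, 3): 19 + (-7) + 0 + 9 = 21
σ = (0, 2, 3, 1): 19 + (-7) + 9 + 25 = 46
σ = (0, 3, 1, 2): 19 + 26 + 0 + 30 = 75
σ = (0, 3, 2, 1): 19 + 26 + 9 + 25 = 79
σ = (1, 0, 2, 3): 10 + 17 + 9 + 9 = 45
σ = (1, 0, 3, 2): 10 + 17 + 9 + 30 = 66
σ = (1, 2, 0, 3): 10 + (-7) + (-5) + 9 = 7
σ = (1, 2, 3, 0): 10 + (-7) + 9 + 22 = 34
σ = (1, 3, 0, 2): 10 + 26 + (-5) + 30 = 61
σ = (1, 3, 2, 0): 10 + 26 + 9 + 22 = 67
σ = (2, 0, 1, 3): 2 + 17 + 0 + 9 = 28
σ = (2, 0, 3, 1): 2 + 17 + 9 + 25 = 53
σ = (2, 1, 0, 3): 2 + (-3) + (-5) + 9 = 3
σ = (2, 1, 3, 0): 2 + (-3) + 9 + 22 = 30
σ = (2, 3, 0, 1): 2 + 26 + (-5) + 25 = 48
σ = (2, 3, 1, 0): 2 + 26 + 0 + 22 = 50
σ = (3, 0, 1, 2): 22 + 17 + 0 + 30 = 69
σ = (3, 0, 2, 1): 22 + 17 + 9 + 25 = 73
σ = (3, 1, 0, 2): 22 + (-3) + (-5) + 30 = 44
σ = (3, 1, 2, 0): 22 + (-3) + 9 + 22 = 50
σ = (3, 2, 0, 1): 22 + (-7) + (-5) + 25 = 35
σ = (3, 2, 1, 0): 22 + (-7) + 0 + 22 = 37
Optimal value attained by: σ = (0, 3, 2, 1).
Answer: det⊕(G) = 79; verdict: NONSINGULAR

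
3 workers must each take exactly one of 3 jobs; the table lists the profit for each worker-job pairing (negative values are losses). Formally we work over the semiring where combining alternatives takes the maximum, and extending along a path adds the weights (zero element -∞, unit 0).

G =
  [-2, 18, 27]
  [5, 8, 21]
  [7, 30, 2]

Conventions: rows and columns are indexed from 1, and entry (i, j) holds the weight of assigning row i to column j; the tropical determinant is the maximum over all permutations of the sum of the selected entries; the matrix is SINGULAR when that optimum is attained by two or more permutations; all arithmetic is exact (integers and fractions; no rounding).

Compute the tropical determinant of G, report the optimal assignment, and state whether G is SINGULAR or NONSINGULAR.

σ = (1, 2, 3): (-2) + 8 + 2 = 8
σ = (1, 3, 2): (-2) + 21 + 30 = 49
σ = (2, 1, 3): 18 + 5 + 2 = 25
σ = (2, 3, 1): 18 + 21 + 7 = 46
σ = (3, 1, 2): 27 + 5 + 30 = 62
σ = (3, 2, 1): 27 + 8 + 7 = 42
Optimal value attained by: σ = (3, 1, 2).
Answer: det⊕(G) = 62; verdict: NONSINGULAR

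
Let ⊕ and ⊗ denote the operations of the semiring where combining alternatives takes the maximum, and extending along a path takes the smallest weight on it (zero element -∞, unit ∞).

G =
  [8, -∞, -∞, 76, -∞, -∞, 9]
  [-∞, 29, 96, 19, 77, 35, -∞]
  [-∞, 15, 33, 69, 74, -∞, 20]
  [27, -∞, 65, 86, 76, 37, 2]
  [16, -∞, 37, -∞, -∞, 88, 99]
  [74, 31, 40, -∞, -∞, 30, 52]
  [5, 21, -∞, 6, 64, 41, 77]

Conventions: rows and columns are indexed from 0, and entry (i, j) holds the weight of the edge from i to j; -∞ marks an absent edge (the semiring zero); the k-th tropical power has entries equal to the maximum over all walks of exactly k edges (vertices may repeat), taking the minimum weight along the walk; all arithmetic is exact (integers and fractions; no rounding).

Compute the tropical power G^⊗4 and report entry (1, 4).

G^⊗2:
  [27, 9, 65, 76, 76, 37, 9]
  [35, 31, 37, 69, 74, 77, 77]
  [27, 20, 65, 69, 69, 74, 74]
  [37, 31, 65, 86, 76, 76, 76]
  [74, 31, 40, 37, 64, 41, 77]
  [30, 30, 33, 74, 52, 41, 52]
  [41, 31, 40, 19, 64, 64, 77]
G^⊗3:
  [37, 31, 65, 76, 76, 76, 76]
  [74, 31, 65, 69, 69, 74, 77]
  [74, 31, 65, 69, 69, 69, 74]
  [74, 31, 65, 86, 76, 76, 76]
  [41, 31, 40, 74, 64, 64, 77]
  [41, 31, 65, 74, 74, 52, 52]
  [64, 31, 40, 41, 64, 64, 77]
G^⊗4:
  [74, 31, 65, 76, 76, 76, 76]
  [74, 31, 65, 74, 69, 69, 77]
  [69, 31, 65, 74, 69, 69, 74]
  [74, 31, 65, 86, 76, 76, 76]
  [64, 31, 65, 74, 74, 64, 77]
  [52, 31, 65, 74, 74, 74, 74]
  [64, 31, 41, 64, 64, 64, 77]
Key observation: the optimum is the walk 1->2->3->3->4, with weight 96 min 69 min 86 min 76 = 69.
Optimal value attained by: walk 1->2->3->3->4.
Answer: (G^⊗4)[1][4] = 69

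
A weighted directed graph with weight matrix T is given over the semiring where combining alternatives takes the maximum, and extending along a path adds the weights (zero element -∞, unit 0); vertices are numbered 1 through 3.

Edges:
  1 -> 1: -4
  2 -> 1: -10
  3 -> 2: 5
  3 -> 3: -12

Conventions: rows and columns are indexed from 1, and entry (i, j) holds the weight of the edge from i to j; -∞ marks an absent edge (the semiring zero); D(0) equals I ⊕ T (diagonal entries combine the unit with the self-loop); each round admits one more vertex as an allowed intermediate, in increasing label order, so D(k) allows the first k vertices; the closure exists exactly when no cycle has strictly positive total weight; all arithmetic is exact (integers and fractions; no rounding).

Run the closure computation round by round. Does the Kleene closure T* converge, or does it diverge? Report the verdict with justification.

D(0):
  [0, -∞, -∞]
  [-10, 0, -∞]
  [-∞, 5, 0]
D(1):
  [0, -∞, -∞]
  [-10, 0, -∞]
  [-∞, 5, 0]
D(2):
  [0, -∞, -∞]
  [-10, 0, -∞]
  [-5, 5, 0]
D(3):
  [0, -∞, -∞]
  [-10, 0, -∞]
  [-5, 5, 0]
Key observation: every diagonal entry stays at the unit through all rounds, so no improving cycle exists.
Answer: CONVERGES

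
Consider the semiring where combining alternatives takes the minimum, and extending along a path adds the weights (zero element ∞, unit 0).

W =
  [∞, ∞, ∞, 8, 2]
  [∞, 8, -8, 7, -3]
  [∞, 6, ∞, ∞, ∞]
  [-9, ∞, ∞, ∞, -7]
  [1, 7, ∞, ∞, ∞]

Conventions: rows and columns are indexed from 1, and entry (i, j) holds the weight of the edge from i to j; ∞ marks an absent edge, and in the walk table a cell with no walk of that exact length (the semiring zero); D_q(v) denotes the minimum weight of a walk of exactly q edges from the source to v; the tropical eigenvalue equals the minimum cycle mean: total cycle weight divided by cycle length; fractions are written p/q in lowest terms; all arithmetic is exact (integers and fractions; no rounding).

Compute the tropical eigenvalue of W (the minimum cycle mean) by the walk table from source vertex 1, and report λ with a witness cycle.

q=0: [0, ∞, ∞, ∞, ∞]
q=1: [∞, ∞, ∞, 8, 2]
q=2: [-1, 9, ∞, ∞, 1]
q=3: [2, 8, 1, 7, 1]
q=4: [-2, 7, 0, 10, 0]
q=5: [1, 6, -1, 6, 0]
Optimal cycle mean attained by: cycle 2->3->2, total (-8) + 6, length 2.
Answer: λ = -1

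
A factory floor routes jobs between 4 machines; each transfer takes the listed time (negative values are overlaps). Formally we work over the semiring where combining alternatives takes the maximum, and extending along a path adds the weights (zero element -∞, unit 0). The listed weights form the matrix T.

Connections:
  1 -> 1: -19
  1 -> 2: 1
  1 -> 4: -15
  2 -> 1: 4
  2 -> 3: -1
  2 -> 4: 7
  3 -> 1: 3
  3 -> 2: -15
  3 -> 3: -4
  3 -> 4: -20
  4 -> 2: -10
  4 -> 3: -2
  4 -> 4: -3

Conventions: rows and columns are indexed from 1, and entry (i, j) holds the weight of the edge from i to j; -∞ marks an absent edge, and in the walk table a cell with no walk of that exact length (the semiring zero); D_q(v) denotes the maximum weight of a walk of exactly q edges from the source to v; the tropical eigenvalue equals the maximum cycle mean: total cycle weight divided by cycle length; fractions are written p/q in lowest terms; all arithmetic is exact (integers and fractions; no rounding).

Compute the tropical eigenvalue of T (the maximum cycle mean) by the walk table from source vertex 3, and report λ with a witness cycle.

q=0: [-∞, -∞, 0, -∞]
q=1: [3, -15, -4, -20]
q=2: [-1, 4, -8, -8]
q=3: [8, 0, 3, 11]
q=4: [6, 9, 9, 8]
Optimal cycle mean attained by: cycle 1->2->1, total 1 + 4, length 2.
Answer: λ = 5/2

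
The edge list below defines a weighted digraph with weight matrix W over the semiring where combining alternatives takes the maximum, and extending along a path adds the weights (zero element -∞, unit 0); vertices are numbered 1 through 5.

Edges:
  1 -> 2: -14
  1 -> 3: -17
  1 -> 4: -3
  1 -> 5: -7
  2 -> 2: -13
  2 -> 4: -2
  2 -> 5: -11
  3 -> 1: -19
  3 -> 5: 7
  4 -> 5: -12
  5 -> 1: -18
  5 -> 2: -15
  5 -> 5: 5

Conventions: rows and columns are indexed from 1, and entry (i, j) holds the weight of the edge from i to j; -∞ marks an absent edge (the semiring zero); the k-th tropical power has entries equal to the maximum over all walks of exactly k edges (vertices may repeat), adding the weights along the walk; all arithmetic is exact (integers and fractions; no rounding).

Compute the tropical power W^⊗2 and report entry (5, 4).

W^⊗2:
  [-25, -22, -∞, -16, -2]
  [-29, -26, -∞, -15, -6]
  [-11, -8, -36, -22, 12]
  [-30, -27, -∞, -∞, -7]
  [-13, -10, -35, -17, 10]
Key observation: the optimum is the walk 5->2->4, with weight (-15) + (-2) = -17.
Optimal value attained by: walk 5->2->4.
Answer: (W^⊗2)[5][4] = -17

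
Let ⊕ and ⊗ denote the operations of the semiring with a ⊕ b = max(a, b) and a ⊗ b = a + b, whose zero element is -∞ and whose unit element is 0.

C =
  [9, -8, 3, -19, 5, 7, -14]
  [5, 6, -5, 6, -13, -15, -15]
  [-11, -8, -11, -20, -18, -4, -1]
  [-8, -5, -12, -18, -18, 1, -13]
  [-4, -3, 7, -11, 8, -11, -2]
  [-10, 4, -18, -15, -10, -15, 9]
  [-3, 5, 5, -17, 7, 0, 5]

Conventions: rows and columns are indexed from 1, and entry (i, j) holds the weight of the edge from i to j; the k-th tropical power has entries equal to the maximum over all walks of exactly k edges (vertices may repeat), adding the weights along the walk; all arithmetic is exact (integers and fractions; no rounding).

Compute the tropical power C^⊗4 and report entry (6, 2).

C^⊗2:
  [18, 11, 12, -2, 14, 16, 16]
  [14, 12, 8, 12, 10, 12, -6]
  [-2, 4, 4, -2, 6, -1, 5]
  [1, 5, -5, 1, -3, -1, 10]
  [5, 5, 15, 3, 16, 3, 6]
  [9, 14, 14, 10, 16, 9, 14]
  [10, 11, 14, 11, 15, 5, 10]
C^⊗3:
  [27, 21, 21, 17, 23, 25, 25]
  [23, 18, 17, 18, 19, 21, 21]
  [9, 10, 13, 10, 14, 5, 10]
  [10, 15, 15, 11, 17, 10, 15]
  [14, 13, 23, 11, 24, 12, 14]
  [19, 20, 23, 20, 24, 16, 19]
  [19, 17, 22, 17, 23, 17, 15]
C^⊗4:
  [36, 30, 30, 27, 32, 34, 34]
  [32, 26, 26, 24, 28, 30, 30]
  [18, 16, 21, 16, 22, 16, 15]
  [20, 21, 24, 21, 25, 17, 20]
  [23, 21, 31, 19, 32, 21, 22]
  [28, 26, 31, 26, 32, 26, 25]
  [28, 23, 30, 23, 31, 26, 26]
Key observation: the optimum is the walk 6->7->2->2->2, with weight 9 + 5 + 6 + 6 = 26.
Optimal value attained by: walk 6->7->2->2->2.
Answer: (C^⊗4)[6][2] = 26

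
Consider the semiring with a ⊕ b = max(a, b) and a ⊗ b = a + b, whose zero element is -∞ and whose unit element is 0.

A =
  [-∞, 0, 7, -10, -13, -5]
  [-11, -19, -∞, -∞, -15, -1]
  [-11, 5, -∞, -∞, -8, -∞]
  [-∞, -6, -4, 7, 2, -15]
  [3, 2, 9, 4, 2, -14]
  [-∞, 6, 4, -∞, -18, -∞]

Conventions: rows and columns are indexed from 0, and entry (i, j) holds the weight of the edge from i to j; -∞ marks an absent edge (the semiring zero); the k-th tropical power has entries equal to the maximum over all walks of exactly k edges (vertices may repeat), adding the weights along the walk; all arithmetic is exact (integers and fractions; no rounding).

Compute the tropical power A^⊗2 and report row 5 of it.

A^⊗2:
  [-4, 12, -1, -3, -1, -1]
  [-12, 5, 3, -11, -13, -16]
  [-5, -6, 1, -4, -6, 4]
  [5, 4, 11, 14, 9, -7]
  [5, 14, 11, 11, 6, 1]
  [-5, 9, -9, -14, -4, 5]
Answer: row 5 of A^⊗2 = [-5, 9, -9, -14, -4, 5]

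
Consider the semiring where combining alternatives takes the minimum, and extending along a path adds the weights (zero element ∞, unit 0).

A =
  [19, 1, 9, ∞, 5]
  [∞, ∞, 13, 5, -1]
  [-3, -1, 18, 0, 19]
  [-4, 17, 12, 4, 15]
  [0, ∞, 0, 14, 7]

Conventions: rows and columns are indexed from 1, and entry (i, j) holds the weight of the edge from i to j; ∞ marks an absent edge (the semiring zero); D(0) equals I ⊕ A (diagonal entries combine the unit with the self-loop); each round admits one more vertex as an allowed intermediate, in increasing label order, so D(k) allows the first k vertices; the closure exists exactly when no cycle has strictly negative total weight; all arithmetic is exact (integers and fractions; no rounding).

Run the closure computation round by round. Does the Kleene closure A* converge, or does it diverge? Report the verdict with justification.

D(0):
  [0, 1, 9, ∞, 5]
  [∞, 0, 13, 5, -1]
  [-3, -1, 0, 0, 19]
  [-4, 17, 12, 0, 15]
  [0, ∞, 0, 14, 0]
D(1):
  [0, 1, 9, ∞, 5]
  [∞, 0, 13, 5, -1]
  [-3, -2, 0, 0, 2]
  [-4, -3, 5, 0, 1]
  [0, 1, 0, 14, 0]
D(2):
  [0, 1, 9, 6, 0]
  [∞, 0, 13, 5, -1]
  [-3, -2, 0, 0, -3]
  [-4, -3, 5, 0, -4]
  [0, 1, 0, 6, 0]
Detection: at round 3, diagonal entry (5, 5) turns strictly negative.
Key observation: the cycle 5->3->1->2->5 has total weight 0 + (-3) + 1 + (-1), which is strictly negative.
Answer: DIVERGES — negative cycle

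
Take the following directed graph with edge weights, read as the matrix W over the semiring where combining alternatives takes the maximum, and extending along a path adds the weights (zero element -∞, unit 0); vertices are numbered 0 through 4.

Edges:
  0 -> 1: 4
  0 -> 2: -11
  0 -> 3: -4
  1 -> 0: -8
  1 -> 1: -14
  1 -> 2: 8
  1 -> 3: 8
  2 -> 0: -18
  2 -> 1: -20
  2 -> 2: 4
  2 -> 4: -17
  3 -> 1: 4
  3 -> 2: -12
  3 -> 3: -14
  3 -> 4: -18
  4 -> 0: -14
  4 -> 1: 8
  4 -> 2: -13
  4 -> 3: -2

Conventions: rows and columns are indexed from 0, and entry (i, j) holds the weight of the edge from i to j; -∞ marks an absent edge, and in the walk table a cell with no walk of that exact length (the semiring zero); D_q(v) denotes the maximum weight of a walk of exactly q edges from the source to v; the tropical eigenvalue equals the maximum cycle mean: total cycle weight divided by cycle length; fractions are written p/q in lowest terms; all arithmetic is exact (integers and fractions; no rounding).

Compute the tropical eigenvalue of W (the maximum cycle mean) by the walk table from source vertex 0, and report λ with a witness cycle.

q=0: [0, -∞, -∞, -∞, -∞]
q=1: [-∞, 4, -11, -4, -∞]
q=2: [-4, 0, 12, 12, -22]
q=3: [-6, 16, 16, 8, -5]
q=4: [8, 12, 24, 24, -1]
q=5: [6, 28, 28, 20, 7]
Optimal cycle mean attained by: cycle 1->3->1, total 8 + 4, length 2.
Answer: λ = 6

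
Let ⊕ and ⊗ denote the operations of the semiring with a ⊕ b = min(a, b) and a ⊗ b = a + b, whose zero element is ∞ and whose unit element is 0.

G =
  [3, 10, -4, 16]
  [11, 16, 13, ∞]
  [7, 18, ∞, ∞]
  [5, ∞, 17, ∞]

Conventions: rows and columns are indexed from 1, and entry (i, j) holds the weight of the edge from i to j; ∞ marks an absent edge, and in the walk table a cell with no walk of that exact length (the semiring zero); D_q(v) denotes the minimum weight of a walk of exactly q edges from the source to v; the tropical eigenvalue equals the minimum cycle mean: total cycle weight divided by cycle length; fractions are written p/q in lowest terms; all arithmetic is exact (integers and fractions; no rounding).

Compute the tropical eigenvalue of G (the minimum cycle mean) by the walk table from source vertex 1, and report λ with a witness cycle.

q=0: [0, ∞, ∞, ∞]
q=1: [3, 10, -4, 16]
q=2: [3, 13, -1, 19]
q=3: [6, 13, -1, 19]
q=4: [6, 16, 2, 22]
Optimal cycle mean attained by: cycle 1->3->1, total (-4) + 7, length 2.
Answer: λ = 3/2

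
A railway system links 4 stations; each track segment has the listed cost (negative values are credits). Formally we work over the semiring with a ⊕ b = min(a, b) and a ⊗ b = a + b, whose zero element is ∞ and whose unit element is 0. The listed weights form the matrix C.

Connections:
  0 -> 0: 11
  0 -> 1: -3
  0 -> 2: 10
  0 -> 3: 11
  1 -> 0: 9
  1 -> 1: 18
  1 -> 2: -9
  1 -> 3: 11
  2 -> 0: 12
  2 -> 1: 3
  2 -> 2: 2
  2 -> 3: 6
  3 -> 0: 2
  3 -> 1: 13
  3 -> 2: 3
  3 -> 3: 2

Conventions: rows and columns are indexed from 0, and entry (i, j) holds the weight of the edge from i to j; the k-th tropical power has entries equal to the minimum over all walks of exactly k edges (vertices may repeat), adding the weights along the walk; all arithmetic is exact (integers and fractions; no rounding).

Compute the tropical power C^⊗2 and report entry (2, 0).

C^⊗2:
  [6, 8, -12, 8]
  [3, -6, -7, -3]
  [8, 5, -6, 8]
  [4, -1, 4, 4]
Key observation: the optimum is the walk 2->3->0, with weight 6 + 2 = 8.
Optimal value attained by: walk 2->3->0.
Answer: (C^⊗2)[2][0] = 8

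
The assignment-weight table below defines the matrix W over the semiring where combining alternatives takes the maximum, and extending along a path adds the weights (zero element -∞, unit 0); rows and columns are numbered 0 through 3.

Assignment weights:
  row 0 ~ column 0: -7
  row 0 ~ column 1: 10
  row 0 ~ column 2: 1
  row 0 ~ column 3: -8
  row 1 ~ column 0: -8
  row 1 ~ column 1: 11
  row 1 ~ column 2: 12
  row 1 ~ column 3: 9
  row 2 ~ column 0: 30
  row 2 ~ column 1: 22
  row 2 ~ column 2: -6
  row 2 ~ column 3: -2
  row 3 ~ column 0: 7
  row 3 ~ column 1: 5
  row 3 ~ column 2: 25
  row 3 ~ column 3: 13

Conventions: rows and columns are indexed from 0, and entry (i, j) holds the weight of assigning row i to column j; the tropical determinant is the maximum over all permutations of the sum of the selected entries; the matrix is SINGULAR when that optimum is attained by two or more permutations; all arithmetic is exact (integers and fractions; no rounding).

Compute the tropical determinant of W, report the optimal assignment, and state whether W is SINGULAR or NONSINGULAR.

σ = (0, 1, 2, 3): (-7) + 11 + (-6) + 13 = 11
σ = (0, 1, 3, 2): (-7) + 11 + (-2) + 25 = 27
σ = (0, 2, 1, 3): (-7) + 12 + 22 + 13 = 40
σ = (0, 2, 3, 1): (-7) + 12 + (-2) + 5 = 8
σ = (0, 3, 1, 2): (-7) + 9 + 22 + 25 = 49
σ = (0, 3, 2, 1): (-7) + 9 + (-6) + 5 = 1
σ = (1, 0, 2, 3): 10 + (-8) + (-6) + 13 = 9
σ = (1, 0, 3, 2): 10 + (-8) + (-2) + 25 = 25
σ = (1, 2, 0, 3): 10 + 12 + 30 + 13 = 65
σ = (1, 2, 3, 0): 10 + 12 + (-2) + 7 = 27
σ = (1, 3, 0, 2): 10 + 9 + 30 + 25 = 74
σ = (1, 3, 2, 0): 10 + 9 + (-6) + 7 = 20
σ = (2, 0, 1, 3): 1 + (-8) + 22 + 13 = 28
σ = (2, 0, 3, 1): 1 + (-8) + (-2) + 5 = -4
σ = (2, 1, 0, 3): 1 + 11 + 30 + 13 = 55
σ = (2, 1, 3, 0): 1 + 11 + (-2) + 7 = 17
σ = (2, 3, 0, 1): 1 + 9 + 30 + 5 = 45
σ = (2, 3, 1, 0): 1 + 9 + 22 + 7 = 39
σ = (3, 0, 1, 2): (-8) + (-8) + 22 + 25 = 31
σ = (3, 0, 2, 1): (-8) + (-8) + (-6) + 5 = -17
σ = (3, 1, 0, 2): (-8) + 11 + 30 + 25 = 58
σ = (3, 1, 2, 0): (-8) + 11 + (-6) + 7 = 4
σ = (3, 2, 0, 1): (-8) + 12 + 30 + 5 = 39
σ = (3, 2, 1, 0): (-8) + 12 + 22 + 7 = 33
Optimal value attained by: σ = (1, 3, 0, 2).
Answer: det⊕(W) = 74; verdict: NONSINGULAR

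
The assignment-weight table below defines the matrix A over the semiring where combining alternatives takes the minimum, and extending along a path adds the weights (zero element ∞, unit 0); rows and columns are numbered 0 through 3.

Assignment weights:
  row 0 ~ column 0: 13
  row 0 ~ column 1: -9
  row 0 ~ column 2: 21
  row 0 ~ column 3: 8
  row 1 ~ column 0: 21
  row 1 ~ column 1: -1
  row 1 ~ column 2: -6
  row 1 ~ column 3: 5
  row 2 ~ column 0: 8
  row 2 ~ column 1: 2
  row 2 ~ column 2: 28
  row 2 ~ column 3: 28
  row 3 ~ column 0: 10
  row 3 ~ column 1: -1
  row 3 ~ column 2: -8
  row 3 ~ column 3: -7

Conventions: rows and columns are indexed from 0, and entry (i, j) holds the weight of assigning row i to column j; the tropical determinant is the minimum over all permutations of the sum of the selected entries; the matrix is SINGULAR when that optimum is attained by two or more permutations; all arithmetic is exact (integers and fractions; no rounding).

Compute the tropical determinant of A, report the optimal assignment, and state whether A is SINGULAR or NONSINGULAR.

σ = (0, 1, 2, 3): 13 + (-1) + 28 + (-7) = 33
σ = (0, 1, 3, 2): 13 + (-1) + 28 + (-8) = 32
σ = (0, 2, 1, 3): 13 + (-6) + 2 + (-7) = 2
σ = (0, 2, 3, 1): 13 + (-6) + 28 + (-1) = 34
σ = (0, 3, 1, 2): 13 + 5 + 2 + (-8) = 12
σ = (0, 3, 2, 1): 13 + 5 + 28 + (-1) = 45
σ = (1, 0, 2, 3): (-9) + 21 + 28 + (-7) = 33
σ = (1, 0, 3, 2): (-9) + 21 + 28 + (-8) = 32
σ = (1, 2, 0, 3): (-9) + (-6) + 8 + (-7) = -14
σ = (1, 2, 3, 0): (-9) + (-6) + 28 + 10 = 23
σ = (1, 3, 0, 2): (-9) + 5 + 8 + (-8) = -4
σ = (1, 3, 2, 0): (-9) + 5 + 28 + 10 = 34
σ = (2, 0, 1, 3): 21 + 21 + 2 + (-7) = 37
σ = (2, 0, 3, 1): 21 + 21 + 28 + (-1) = 69
σ = (2, 1, 0, 3): 21 + (-1) + 8 + (-7) = 21
σ = (2, 1, 3, 0): 21 + (-1) + 28 + 10 = 58
σ = (2, 3, 0, 1): 21 + 5 + 8 + (-1) = 33
σ = (2, 3, 1, 0): 21 + 5 + 2 + 10 = 38
σ = (3, 0, 1, 2): 8 + 21 + 2 + (-8) = 23
σ = (3, 0, 2, 1): 8 + 21 + 28 + (-1) = 56
σ = (3, 1, 0, 2): 8 + (-1) + 8 + (-8) = 7
σ = (3, 1, 2, 0): 8 + (-1) + 28 + 10 = 45
σ = (3, 2, 0, 1): 8 + (-6) + 8 + (-1) = 9
σ = (3, 2, 1, 0): 8 + (-6) + 2 + 10 = 14
Optimal value attained by: σ = (1, 2, 0, 3).
Answer: det⊕(A) = -14; verdict: NONSINGULAR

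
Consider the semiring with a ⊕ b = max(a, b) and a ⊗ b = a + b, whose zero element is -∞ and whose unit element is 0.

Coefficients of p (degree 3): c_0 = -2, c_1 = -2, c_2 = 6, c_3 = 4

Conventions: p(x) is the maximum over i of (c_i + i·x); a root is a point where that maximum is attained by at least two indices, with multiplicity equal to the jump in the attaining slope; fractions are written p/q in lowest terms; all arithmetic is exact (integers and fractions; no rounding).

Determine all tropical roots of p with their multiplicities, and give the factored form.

hull edge (i=0, c=-2) to (i=2, c=6): slope 4, span 2
hull edge (i=2, c=6) to (i=3, c=4): slope -2, span 1
Factored form: p(x) = 4 ⊗ (x ⊕ (-4)) ⊗ (x ⊕ (-4)) ⊗ (x ⊕ 2)
Answer: roots = -4 (mult 2), 2 (mult 1)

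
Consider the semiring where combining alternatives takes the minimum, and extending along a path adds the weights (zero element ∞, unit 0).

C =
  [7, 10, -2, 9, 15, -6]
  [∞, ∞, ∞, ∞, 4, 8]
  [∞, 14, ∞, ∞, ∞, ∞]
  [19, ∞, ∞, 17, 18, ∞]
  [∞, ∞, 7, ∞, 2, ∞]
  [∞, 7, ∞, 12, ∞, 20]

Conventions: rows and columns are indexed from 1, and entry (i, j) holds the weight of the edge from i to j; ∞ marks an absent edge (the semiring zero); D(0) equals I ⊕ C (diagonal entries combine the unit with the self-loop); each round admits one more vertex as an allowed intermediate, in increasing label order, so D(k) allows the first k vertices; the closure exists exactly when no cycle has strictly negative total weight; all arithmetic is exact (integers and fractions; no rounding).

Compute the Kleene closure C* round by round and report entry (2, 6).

D(0):
  [0, 10, -2, 9, 15, -6]
  [∞, 0, ∞, ∞, 4, 8]
  [∞, 14, 0, ∞, ∞, ∞]
  [19, ∞, ∞, 0, 18, ∞]
  [∞, ∞, 7, ∞, 0, ∞]
  [∞, 7, ∞, 12, ∞, 0]
D(1):
  [0, 10, -2, 9, 15, -6]
  [∞, 0, ∞, ∞, 4, 8]
  [∞, 14, 0, ∞, ∞, ∞]
  [19, 29, 17, 0, 18, 13]
  [∞, ∞, 7, ∞, 0, ∞]
  [∞, 7, ∞, 12, ∞, 0]
D(2):
  [0, 10, -2, 9, 14, -6]
  [∞, 0, ∞, ∞, 4, 8]
  [∞, 14, 0, ∞, 18, 22]
  [19, 29, 17, 0, 18, 13]
  [∞, ∞, 7, ∞, 0, ∞]
  [∞, 7, ∞, 12, 11, 0]
D(3):
  [0, 10, -2, 9, 14, -6]
  [∞, 0, ∞, ∞, 4, 8]
  [∞, 14, 0, ∞, 18, 22]
  [19, 29, 17, 0, 18, 13]
  [∞, 21, 7, ∞, 0, 29]
  [∞, 7, ∞, 12, 11, 0]
D(4):
  [0, 10, -2, 9, 14, -6]
  [∞, 0, ∞, ∞, 4, 8]
  [∞, 14, 0, ∞, 18, 22]
  [19, 29, 17, 0, 18, 13]
  [∞, 21, 7, ∞, 0, 29]
  [31, 7, 29, 12, 11, 0]
D(5):
  [0, 10, -2, 9, 14, -6]
  [∞, 0, 11, ∞, 4, 8]
  [∞, 14, 0, ∞, 18, 22]
  [19, 29, 17, 0, 18, 13]
  [∞, 21, 7, ∞, 0, 29]
  [31, 7, 18, 12, 11, 0]
D(6):
  [0, 1, -2, 6, 5, -6]
  [39, 0, 11, 20, 4, 8]
  [53, 14, 0, 34, 18, 22]
  [19, 20, 17, 0, 18, 13]
  [60, 21, 7, 41, 0, 29]
  [31, 7, 18, 12, 11, 0]
Answer: C*[2][6] = 8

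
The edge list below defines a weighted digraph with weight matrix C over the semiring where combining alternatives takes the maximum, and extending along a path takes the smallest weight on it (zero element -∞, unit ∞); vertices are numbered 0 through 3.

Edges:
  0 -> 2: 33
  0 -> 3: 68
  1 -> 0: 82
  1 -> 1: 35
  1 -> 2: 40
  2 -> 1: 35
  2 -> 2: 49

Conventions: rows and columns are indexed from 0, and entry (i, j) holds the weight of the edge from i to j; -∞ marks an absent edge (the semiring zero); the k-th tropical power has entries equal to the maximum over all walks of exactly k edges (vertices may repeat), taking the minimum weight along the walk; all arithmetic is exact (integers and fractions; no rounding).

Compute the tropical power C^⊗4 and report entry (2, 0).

C^⊗2:
  [-∞, 33, 33, -∞]
  [35, 35, 40, 68]
  [35, 35, 49, -∞]
  [-∞, -∞, -∞, -∞]
C^⊗3:
  [33, 33, 33, -∞]
  [35, 35, 40, 35]
  [35, 35, 49, 35]
  [-∞, -∞, -∞, -∞]
C^⊗4:
  [33, 33, 33, 33]
  [35, 35, 40, 35]
  [35, 35, 49, 35]
  [-∞, -∞, -∞, -∞]
Key observation: the optimum is the walk 2->1->1->1->0, with weight 35 min 35 min 35 min 82 = 35.
Optimal value attained by: walk 2->1->1->1->0.
Answer: (C^⊗4)[2][0] = 35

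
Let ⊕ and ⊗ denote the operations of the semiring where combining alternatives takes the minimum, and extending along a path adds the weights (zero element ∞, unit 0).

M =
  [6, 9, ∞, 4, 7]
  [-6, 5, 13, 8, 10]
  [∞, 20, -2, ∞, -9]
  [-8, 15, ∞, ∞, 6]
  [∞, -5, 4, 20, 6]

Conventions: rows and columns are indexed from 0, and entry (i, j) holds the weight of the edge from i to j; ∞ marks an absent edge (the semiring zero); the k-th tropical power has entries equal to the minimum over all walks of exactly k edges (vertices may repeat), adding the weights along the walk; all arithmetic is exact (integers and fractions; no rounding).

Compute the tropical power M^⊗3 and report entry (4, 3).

M^⊗2:
  [-4, 2, 11, 10, 10]
  [-1, 3, 11, -2, 1]
  [14, -14, -5, 11, -11]
  [-2, 1, 10, -4, -1]
  [-11, 0, 2, 3, -5]
M^⊗3:
  [-4, 5, 9, 0, 2]
  [-10, -4, 5, 3, 2]
  [-20, -16, -7, -6, -14]
  [-12, -6, 3, 2, 1]
  [-6, -10, -1, -7, -7]
Key observation: the optimum is the walk 4->1->0->3, with weight (-5) + (-6) + 4 = -7.
Optimal value attained by: walk 4->1->0->3.
Answer: (M^⊗3)[4][3] = -7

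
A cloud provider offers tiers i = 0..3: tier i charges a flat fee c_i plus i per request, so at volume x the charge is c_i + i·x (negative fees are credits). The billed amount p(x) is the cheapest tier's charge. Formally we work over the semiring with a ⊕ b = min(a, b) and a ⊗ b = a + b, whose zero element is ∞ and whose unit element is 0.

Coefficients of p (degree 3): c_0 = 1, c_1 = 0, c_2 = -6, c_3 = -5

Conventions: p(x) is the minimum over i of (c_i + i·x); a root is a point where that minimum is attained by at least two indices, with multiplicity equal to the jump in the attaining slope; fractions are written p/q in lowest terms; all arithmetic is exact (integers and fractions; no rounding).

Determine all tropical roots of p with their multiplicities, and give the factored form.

hull edge (i=0, c=1) to (i=2, c=-6): slope -7/2, span 2
hull edge (i=2, c=-6) to (i=3, c=-5): slope 1, span 1
Factored form: p(x) = -5 ⊗ (x ⊕ (-1)) ⊗ (x ⊕ 7/2) ⊗ (x ⊕ 7/2)
Answer: roots = -1 (mult 1), 7/2 (mult 2)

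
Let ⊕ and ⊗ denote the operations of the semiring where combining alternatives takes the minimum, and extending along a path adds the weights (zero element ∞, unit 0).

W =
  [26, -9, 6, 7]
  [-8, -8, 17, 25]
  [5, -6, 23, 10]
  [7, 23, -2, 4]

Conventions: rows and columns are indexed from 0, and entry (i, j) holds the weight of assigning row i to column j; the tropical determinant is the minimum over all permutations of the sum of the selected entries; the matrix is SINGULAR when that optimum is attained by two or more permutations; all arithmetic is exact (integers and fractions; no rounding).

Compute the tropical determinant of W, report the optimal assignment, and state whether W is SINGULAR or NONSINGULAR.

σ = (0, 1, 2, 3): 26 + (-8) + 23 + 4 = 45
σ = (0, 1, 3, 2): 26 + (-8) + 10 + (-2) = 26
σ = (0, 2, 1, 3): 26 + 17 + (-6) + 4 = 41
σ = (0, 2, 3, 1): 26 + 17 + 10 + 23 = 76
σ = (0, 3, 1, 2): 26 + 25 + (-6) + (-2) = 43
σ = (0, 3, 2, 1): 26 + 25 + 23 + 23 = 97
σ = (1, 0, 2, 3): (-9) + (-8) + 23 + 4 = 10
σ = (1, 0, 3, 2): (-9) + (-8) + 10 + (-2) = -9
σ = (1, 2, 0, 3): (-9) + 17 + 5 + 4 = 17
σ = (1, 2, 3, 0): (-9) + 17 + 10 + 7 = 25
σ = (1, 3, 0, 2): (-9) + 25 + 5 + (-2) = 19
σ = (1, 3, 2, 0): (-9) + 25 + 23 + 7 = 46
σ = (2, 0, 1, 3): 6 + (-8) + (-6) + 4 = -4
σ = (2, 0, 3, 1): 6 + (-8) + 10 + 23 = 31
σ = (2, 1, 0, 3): 6 + (-8) + 5 + 4 = 7
σ = (2, 1, 3, 0): 6 + (-8) + 10 + 7 = 15
σ = (2, 3, 0, 1): 6 + 25 + 5 + 23 = 59
σ = (2, 3, 1, 0): 6 + 25 + (-6) + 7 = 32
σ = (3, 0, 1, 2): 7 + (-8) + (-6) + (-2) = -9
σ = (3, 0, 2, 1): 7 + (-8) + 23 + 23 = 45
σ = (3, 1, 0, 2): 7 + (-8) + 5 + (-2) = 2
σ = (3, 1, 2, 0): 7 + (-8) + 23 + 7 = 29
σ = (3, 2, 0, 1): 7 + 17 + 5 + 23 = 52
σ = (3, 2, 1, 0): 7 + 17 + (-6) + 7 = 25
Optimal value attained by: σ = (1, 0, 3, 2).
Answer: det⊕(W) = -9; verdict: SINGULAR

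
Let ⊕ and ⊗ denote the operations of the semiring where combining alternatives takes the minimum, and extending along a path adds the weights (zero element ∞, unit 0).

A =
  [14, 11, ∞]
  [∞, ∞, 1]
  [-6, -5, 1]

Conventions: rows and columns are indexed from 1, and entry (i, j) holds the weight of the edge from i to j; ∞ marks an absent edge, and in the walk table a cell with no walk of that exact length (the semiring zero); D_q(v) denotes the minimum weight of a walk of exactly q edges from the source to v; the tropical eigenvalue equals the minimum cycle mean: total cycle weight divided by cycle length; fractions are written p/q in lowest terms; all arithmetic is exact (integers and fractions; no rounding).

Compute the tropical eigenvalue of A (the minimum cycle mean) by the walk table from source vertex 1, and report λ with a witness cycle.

q=0: [0, ∞, ∞]
q=1: [14, 11, ∞]
q=2: [28, 25, 12]
q=3: [6, 7, 13]
Optimal cycle mean attained by: cycle 2->3->2, total 1 + (-5), length 2.
Answer: λ = -2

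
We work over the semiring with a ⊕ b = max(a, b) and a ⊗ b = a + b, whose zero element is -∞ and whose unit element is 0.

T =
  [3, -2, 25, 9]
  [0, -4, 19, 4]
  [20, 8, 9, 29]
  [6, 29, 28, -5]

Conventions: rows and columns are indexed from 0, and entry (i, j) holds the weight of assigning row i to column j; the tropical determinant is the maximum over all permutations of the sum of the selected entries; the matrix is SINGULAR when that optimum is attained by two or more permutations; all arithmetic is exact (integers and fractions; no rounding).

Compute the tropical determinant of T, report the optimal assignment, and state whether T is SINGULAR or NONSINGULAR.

σ = (0, 1, 2, 3): 3 + (-4) + 9 + (-5) = 3
σ = (0, 1, 3, 2): 3 + (-4) + 29 + 28 = 56
σ = (0, 2, 1, 3): 3 + 19 + 8 + (-5) = 25
σ = (0, 2, 3, 1): 3 + 19 + 29 + 29 = 80
σ = (0, 3, 1, 2): 3 + 4 + 8 + 28 = 43
σ = (0, 3, 2, 1): 3 + 4 + 9 + 29 = 45
σ = (1, 0, 2, 3): (-2) + 0 + 9 + (-5) = 2
σ = (1, 0, 3, 2): (-2) + 0 + 29 + 28 = 55
σ = (1, 2, 0, 3): (-2) + 19 + 20 + (-5) = 32
σ = (1, 2, 3, 0): (-2) + 19 + 29 + 6 = 52
σ = (1, 3, 0, 2): (-2) + 4 + 20 + 28 = 50
σ = (1, 3, 2, 0): (-2) + 4 + 9 + 6 = 17
σ = (2, 0, 1, 3): 25 + 0 + 8 + (-5) = 28
σ = (2, 0, 3, 1): 25 + 0 + 29 + 29 = 83
σ = (2, 1, 0, 3): 25 + (-4) + 20 + (-5) = 36
σ = (2, 1, 3, 0): 25 + (-4) + 29 + 6 = 56
σ = (2, 3, 0, 1): 25 + 4 + 20 + 29 = 78
σ = (2, 3, 1, 0): 25 + 4 + 8 + 6 = 43
σ = (3, 0, 1, 2): 9 + 0 + 8 + 28 = 45
σ = (3, 0, 2, 1): 9 + 0 + 9 + 29 = 47
σ = (3, 1, 0, 2): 9 + (-4) + 20 + 28 = 53
σ = (3, 1, 2, 0): 9 + (-4) + 9 + 6 = 20
σ = (3, 2, 0, 1): 9 + 19 + 20 + 29 = 77
σ = (3, 2, 1, 0): 9 + 19 + 8 + 6 = 42
Optimal value attained by: σ = (2, 0, 3, 1).
Answer: det⊕(T) = 83; verdict: NONSINGULAR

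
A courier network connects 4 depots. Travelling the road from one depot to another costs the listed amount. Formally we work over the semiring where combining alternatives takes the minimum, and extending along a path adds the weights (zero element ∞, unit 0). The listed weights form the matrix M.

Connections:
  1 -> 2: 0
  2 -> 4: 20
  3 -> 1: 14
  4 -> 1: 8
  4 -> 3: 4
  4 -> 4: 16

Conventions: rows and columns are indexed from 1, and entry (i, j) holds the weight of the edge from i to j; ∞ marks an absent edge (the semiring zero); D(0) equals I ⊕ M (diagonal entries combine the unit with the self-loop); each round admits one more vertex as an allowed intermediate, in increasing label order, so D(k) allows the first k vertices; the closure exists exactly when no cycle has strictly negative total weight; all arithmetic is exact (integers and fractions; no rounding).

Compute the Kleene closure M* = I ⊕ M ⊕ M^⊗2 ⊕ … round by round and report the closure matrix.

D(0):
  [0, 0, ∞, ∞]
  [∞, 0, ∞, 20]
  [14, ∞, 0, ∞]
  [8, ∞, 4, 0]
D(1):
  [0, 0, ∞, ∞]
  [∞, 0, ∞, 20]
  [14, 14, 0, ∞]
  [8, 8, 4, 0]
D(2):
  [0, 0, ∞, 20]
  [∞, 0, ∞, 20]
  [14, 14, 0, 34]
  [8, 8, 4, 0]
D(3):
  [0, 0, ∞, 20]
  [∞, 0, ∞, 20]
  [14, 14, 0, 34]
  [8, 8, 4, 0]
D(4):
  [0, 0, 24, 20]
  [28, 0, 24, 20]
  [14, 14, 0, 34]
  [8, 8, 4, 0]
Answer: M* = [[0, 0, 24, 20], [28, 0, 24, 20], [14, 14, 0, 34], [8, 8, 4, 0]]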